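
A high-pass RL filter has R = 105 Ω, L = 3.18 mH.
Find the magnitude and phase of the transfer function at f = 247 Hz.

Step 1 — Angular frequency: ω = 2π·247 = 1552 rad/s.
Step 2 — Transfer function: H(jω) = jωL/(R + jωL).
Step 3 — Numerator jωL = j·4.935; denominator R + jωL = 105 + j4.935.
Step 4 — H = 0.002204 + j0.0469.
Step 5 — Magnitude: |H| = 0.04695 (-26.6 dB); phase: φ = 87.3°.

|H| = 0.04695 (-26.6 dB), φ = 87.3°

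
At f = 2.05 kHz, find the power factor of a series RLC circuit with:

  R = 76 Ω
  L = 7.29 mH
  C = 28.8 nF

Step 1 — Angular frequency: ω = 2π·f = 2π·2050 = 1.288e+04 rad/s.
Step 2 — Component impedances:
  R: Z = R = 76 Ω
  L: Z = jωL = j·1.288e+04·0.00729 = 0 + j93.9 Ω
  C: Z = 1/(jωC) = -j/(ω·C) = 0 - j2696 Ω
Step 3 — Series combination: Z_total = R + L + C = 76 - j2602 Ω = 2603∠-88.3° Ω.
Step 4 — Power factor: PF = cos(φ) = Re(Z)/|Z| = 76/2603 = 0.0292.
Step 5 — Type: Im(Z) = -2602 ⇒ leading (phase φ = -88.3°).

PF = 0.0292 (leading, φ = -88.3°)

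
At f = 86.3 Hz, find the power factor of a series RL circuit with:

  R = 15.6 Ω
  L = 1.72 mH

Step 1 — Angular frequency: ω = 2π·f = 2π·86.3 = 542.2 rad/s.
Step 2 — Component impedances:
  R: Z = R = 15.6 Ω
  L: Z = jωL = j·542.2·0.00172 = 0 + j0.9327 Ω
Step 3 — Series combination: Z_total = R + L = 15.6 + j0.9327 Ω = 15.63∠3.4° Ω.
Step 4 — Power factor: PF = cos(φ) = Re(Z)/|Z| = 15.6/15.628 = 0.9982.
Step 5 — Type: Im(Z) = 0.9327 ⇒ lagging (phase φ = 3.4°).

PF = 0.9982 (lagging, φ = 3.4°)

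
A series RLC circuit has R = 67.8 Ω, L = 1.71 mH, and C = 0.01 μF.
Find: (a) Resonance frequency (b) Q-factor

Step 1 — Resonance condition Im(Z)=0 gives ω₀ = 1/√(LC).
Step 2 — ω₀ = 1/√(0.00171·1e-08) = 2.418e+05 rad/s.
Step 3 — f₀ = ω₀/(2π) = 3.849e+04 Hz.
Step 4 — Series Q: Q = ω₀L/R = 2.418e+05·0.00171/67.8 = 6.099.

(a) f₀ = 3.849e+04 Hz  (b) Q = 6.099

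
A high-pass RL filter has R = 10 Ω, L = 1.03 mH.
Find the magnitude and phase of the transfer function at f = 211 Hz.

Step 1 — Angular frequency: ω = 2π·211 = 1326 rad/s.
Step 2 — Transfer function: H(jω) = jωL/(R + jωL).
Step 3 — Numerator jωL = j·1.366; denominator R + jωL = 10 + j1.366.
Step 4 — H = 0.01831 + j0.1341.
Step 5 — Magnitude: |H| = 0.1353 (-17.4 dB); phase: φ = 82.2°.

|H| = 0.1353 (-17.4 dB), φ = 82.2°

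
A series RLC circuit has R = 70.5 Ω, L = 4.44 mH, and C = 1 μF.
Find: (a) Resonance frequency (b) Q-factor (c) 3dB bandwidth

Step 1 — Resonance condition Im(Z)=0 gives ω₀ = 1/√(LC).
Step 2 — ω₀ = 1/√(0.00444·1e-06) = 1.501e+04 rad/s.
Step 3 — f₀ = ω₀/(2π) = 2389 Hz.
Step 4 — Series Q: Q = ω₀L/R = 1.501e+04·0.00444/70.5 = 0.9452.
Step 5 — 3dB bandwidth: Δω = ω₀/Q = 1.588e+04 rad/s; BW = Δω/(2π) = 2527 Hz.

(a) f₀ = 2389 Hz  (b) Q = 0.9452  (c) BW = 2527 Hz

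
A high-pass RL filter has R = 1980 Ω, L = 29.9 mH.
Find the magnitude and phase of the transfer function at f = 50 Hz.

Step 1 — Angular frequency: ω = 2π·50 = 314.2 rad/s.
Step 2 — Transfer function: H(jω) = jωL/(R + jωL).
Step 3 — Numerator jωL = j·9.393; denominator R + jωL = 1980 + j9.393.
Step 4 — H = 2.251e-05 + j0.004744.
Step 5 — Magnitude: |H| = 0.004744 (-46.5 dB); phase: φ = 89.7°.

|H| = 0.004744 (-46.5 dB), φ = 89.7°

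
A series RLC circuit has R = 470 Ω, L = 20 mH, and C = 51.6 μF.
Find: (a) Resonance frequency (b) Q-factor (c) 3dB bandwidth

Step 1 — Resonance: ω₀ = 1/√(LC) = 1/√(0.02·5.16e-05) = 984.4 rad/s.
Step 2 — f₀ = ω₀/(2π) = 156.7 Hz.
Step 3 — Series Q: Q = ω₀L/R = 984.4·0.02/470 = 0.04189.
Step 4 — Bandwidth: Δω = ω₀/Q = 2.35e+04 rad/s; BW = Δω/(2π) = 3740 Hz.

(a) f₀ = 156.7 Hz  (b) Q = 0.04189  (c) BW = 3740 Hz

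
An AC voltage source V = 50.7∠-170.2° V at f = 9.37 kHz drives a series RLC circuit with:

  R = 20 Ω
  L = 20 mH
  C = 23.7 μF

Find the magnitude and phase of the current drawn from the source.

Step 1 — Angular frequency: ω = 2π·f = 2π·9370 = 5.887e+04 rad/s.
Step 2 — Component impedances:
  R: Z = R = 20 Ω
  L: Z = jωL = j·5.887e+04·0.02 = 0 + j1177 Ω
  C: Z = 1/(jωC) = -j/(ω·C) = 0 - j0.7167 Ω
Step 3 — Series combination: Z_total = R + L + C = 20 + j1177 Ω = 1177∠89.0° Ω.
Step 4 — Source phasor: V = 50.7∠-170.2° V = -49.96 - j8.63 V.
Step 5 — Ohm's law: I = V / Z_total = (-49.96 - j8.63) / (20 + j1177) = -0.008053 + j0.04232 A.
Step 6 — Convert to polar: |I| = 0.04308 A, ∠I = 100.8°.

I = 0.04308∠100.8° A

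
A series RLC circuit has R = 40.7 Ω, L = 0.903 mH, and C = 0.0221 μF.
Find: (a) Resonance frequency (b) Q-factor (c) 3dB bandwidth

Step 1 — Resonance: ω₀ = 1/√(LC) = 1/√(0.000903·2.21e-08) = 2.239e+05 rad/s.
Step 2 — f₀ = ω₀/(2π) = 3.563e+04 Hz.
Step 3 — Series Q: Q = ω₀L/R = 2.239e+05·0.000903/40.7 = 4.967.
Step 4 — Bandwidth: Δω = ω₀/Q = 4.507e+04 rad/s; BW = Δω/(2π) = 7173 Hz.

(a) f₀ = 3.563e+04 Hz  (b) Q = 4.967  (c) BW = 7173 Hz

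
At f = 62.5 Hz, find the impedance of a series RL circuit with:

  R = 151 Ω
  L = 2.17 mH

Step 1 — Angular frequency: ω = 2π·f = 2π·62.5 = 392.7 rad/s.
Step 2 — Component impedances:
  R: Z = R = 151 Ω
  L: Z = jωL = j·392.7·0.00217 = 0 + j0.8522 Ω
Step 3 — Series combination: Z_total = R + L = 151 + j0.8522 Ω = 151∠0.3° Ω.

Z = 151 + j0.8522 Ω = 151∠0.3° Ω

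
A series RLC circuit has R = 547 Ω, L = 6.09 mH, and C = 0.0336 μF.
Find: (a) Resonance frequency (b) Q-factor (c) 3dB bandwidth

Step 1 — Resonance condition Im(Z)=0 gives ω₀ = 1/√(LC).
Step 2 — ω₀ = 1/√(0.00609·3.36e-08) = 6.991e+04 rad/s.
Step 3 — f₀ = ω₀/(2π) = 1.113e+04 Hz.
Step 4 — Series Q: Q = ω₀L/R = 6.991e+04·0.00609/547 = 0.7783.
Step 5 — 3dB bandwidth: Δω = ω₀/Q = 8.982e+04 rad/s; BW = Δω/(2π) = 1.43e+04 Hz.

(a) f₀ = 1.113e+04 Hz  (b) Q = 0.7783  (c) BW = 1.43e+04 Hz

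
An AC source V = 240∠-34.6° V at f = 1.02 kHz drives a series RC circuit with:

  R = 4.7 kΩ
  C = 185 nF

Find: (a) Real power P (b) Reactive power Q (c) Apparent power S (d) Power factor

Step 1 — Angular frequency: ω = 2π·f = 2π·1020 = 6409 rad/s.
Step 2 — Component impedances:
  R: Z = R = 4700 Ω
  C: Z = 1/(jωC) = -j/(ω·C) = 0 - j843.4 Ω
Step 3 — Series combination: Z_total = R + C = 4700 - j843.4 Ω = 4775∠-10.2° Ω.
Step 4 — Source phasor: V = 240∠-34.6° V = 197.6 - j136.3 V.
Step 5 — Current: I = V / Z = 0.04576 - j0.02078 A = 0.05026∠-24.4° A.
Step 6 — Complex power: S = V·I* = 11.87 - j2.131 VA.
Step 7 — Real power: P = Re(S) = 11.87 W.
Step 8 — Reactive power: Q = Im(S) = -2.131 VAR.
Step 9 — Apparent power: |S| = 12.06 VA.
Step 10 — Power factor: PF = P/|S| = 0.9843 (leading).

(a) P = 11.87 W  (b) Q = -2.131 VAR  (c) S = 12.06 VA  (d) PF = 0.9843 (leading)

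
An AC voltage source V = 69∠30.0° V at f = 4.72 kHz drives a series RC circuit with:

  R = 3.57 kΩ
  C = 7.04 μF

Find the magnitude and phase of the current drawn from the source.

Step 1 — Angular frequency: ω = 2π·f = 2π·4720 = 2.966e+04 rad/s.
Step 2 — Component impedances:
  R: Z = R = 3570 Ω
  C: Z = 1/(jωC) = -j/(ω·C) = 0 - j4.79 Ω
Step 3 — Series combination: Z_total = R + C = 3570 - j4.79 Ω = 3570∠-0.1° Ω.
Step 4 — Source phasor: V = 69∠30.0° V = 59.76 + j34.5 V.
Step 5 — Ohm's law: I = V / Z_total = (59.76 + j34.5) / (3570 - j4.79) = 0.01673 + j0.009686 A.
Step 6 — Convert to polar: |I| = 0.01933 A, ∠I = 30.1°.

I = 0.01933∠30.1° A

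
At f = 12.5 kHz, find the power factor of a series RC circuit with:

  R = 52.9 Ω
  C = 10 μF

Step 1 — Angular frequency: ω = 2π·f = 2π·1.25e+04 = 7.854e+04 rad/s.
Step 2 — Component impedances:
  R: Z = R = 52.9 Ω
  C: Z = 1/(jωC) = -j/(ω·C) = 0 - j1.273 Ω
Step 3 — Series combination: Z_total = R + C = 52.9 - j1.273 Ω = 52.92∠-1.4° Ω.
Step 4 — Power factor: PF = cos(φ) = Re(Z)/|Z| = 52.9/52.915 = 0.9997.
Step 5 — Type: Im(Z) = -1.273 ⇒ leading (phase φ = -1.4°).

PF = 0.9997 (leading, φ = -1.4°)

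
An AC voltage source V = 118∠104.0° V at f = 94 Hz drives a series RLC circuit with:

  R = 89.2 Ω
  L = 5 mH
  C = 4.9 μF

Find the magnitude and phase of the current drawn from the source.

Step 1 — Angular frequency: ω = 2π·f = 2π·94 = 590.6 rad/s.
Step 2 — Component impedances:
  R: Z = R = 89.2 Ω
  L: Z = jωL = j·590.6·0.005 = 0 + j2.953 Ω
  C: Z = 1/(jωC) = -j/(ω·C) = 0 - j345.5 Ω
Step 3 — Series combination: Z_total = R + L + C = 89.2 - j342.6 Ω = 354∠-75.4° Ω.
Step 4 — Source phasor: V = 118∠104.0° V = -28.55 + j114.5 V.
Step 5 — Ohm's law: I = V / Z_total = (-28.55 + j114.5) / (89.2 - j342.6) = -0.3333 + j0.003457 A.
Step 6 — Convert to polar: |I| = 0.3333 A, ∠I = 179.4°.

I = 0.3333∠179.4° A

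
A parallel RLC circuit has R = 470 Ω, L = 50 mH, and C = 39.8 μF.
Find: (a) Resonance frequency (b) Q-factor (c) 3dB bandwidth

Step 1 — Resonance: ω₀ = 1/√(LC) = 1/√(0.05·3.98e-05) = 708.9 rad/s.
Step 2 — f₀ = ω₀/(2π) = 112.8 Hz.
Step 3 — Parallel Q: Q = R/(ω₀L) = 470/(708.9·0.05) = 13.26.
Step 4 — Bandwidth: Δω = ω₀/Q = 53.46 rad/s; BW = Δω/(2π) = 8.508 Hz.

(a) f₀ = 112.8 Hz  (b) Q = 13.26  (c) BW = 8.508 Hz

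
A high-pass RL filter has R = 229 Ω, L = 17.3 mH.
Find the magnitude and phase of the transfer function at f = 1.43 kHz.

Step 1 — Angular frequency: ω = 2π·1430 = 8985 rad/s.
Step 2 — Transfer function: H(jω) = jωL/(R + jωL).
Step 3 — Numerator jωL = j·155.4; denominator R + jωL = 229 + j155.4.
Step 4 — H = 0.3154 + j0.4647.
Step 5 — Magnitude: |H| = 0.5616 (-5.0 dB); phase: φ = 55.8°.

|H| = 0.5616 (-5.0 dB), φ = 55.8°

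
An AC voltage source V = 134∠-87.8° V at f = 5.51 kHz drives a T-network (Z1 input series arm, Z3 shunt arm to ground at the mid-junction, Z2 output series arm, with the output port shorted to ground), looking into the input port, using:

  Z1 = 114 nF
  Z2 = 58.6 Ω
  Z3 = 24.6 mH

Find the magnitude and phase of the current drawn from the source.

Step 1 — Angular frequency: ω = 2π·f = 2π·5510 = 3.462e+04 rad/s.
Step 2 — Component impedances:
  Z1: Z = 1/(jωC) = -j/(ω·C) = 0 - j253.4 Ω
  Z2: Z = R = 58.6 Ω
  Z3: Z = jωL = j·3.462e+04·0.0246 = 0 + j851.7 Ω
Step 3 — With the output port shorted to ground, the output series arm Z2 runs from the junction to ground; the shunt arm Z3 also runs from the junction to ground. They appear in parallel: Z3 || Z2 = 58.32 + j4.013 Ω.
Step 4 — Series with input arm Z1: Z_in = Z1 + (Z3 || Z2) = 58.32 - j249.4 Ω = 256.1∠-76.8° Ω.
Step 5 — Source phasor: V = 134∠-87.8° V = 5.144 - j133.9 V.
Step 6 — Ohm's law: I = V / Z_total = (5.144 - j133.9) / (58.32 - j249.4) = 0.5137 - j0.09952 A.
Step 7 — Convert to polar: |I| = 0.5232 A, ∠I = -11.0°.

I = 0.5232∠-11.0° A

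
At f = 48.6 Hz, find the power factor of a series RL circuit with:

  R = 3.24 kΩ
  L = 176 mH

Step 1 — Angular frequency: ω = 2π·f = 2π·48.6 = 305.4 rad/s.
Step 2 — Component impedances:
  R: Z = R = 3240 Ω
  L: Z = jωL = j·305.4·0.176 = 0 + j53.74 Ω
Step 3 — Series combination: Z_total = R + L = 3240 + j53.74 Ω = 3240∠1.0° Ω.
Step 4 — Power factor: PF = cos(φ) = Re(Z)/|Z| = 3240/3240.4 = 0.9999.
Step 5 — Type: Im(Z) = 53.74 ⇒ lagging (phase φ = 1.0°).

PF = 0.9999 (lagging, φ = 1.0°)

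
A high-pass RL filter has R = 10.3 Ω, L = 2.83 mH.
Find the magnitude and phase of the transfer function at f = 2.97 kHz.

Step 1 — Angular frequency: ω = 2π·2970 = 1.866e+04 rad/s.
Step 2 — Transfer function: H(jω) = jωL/(R + jωL).
Step 3 — Numerator jωL = j·52.81; denominator R + jωL = 10.3 + j52.81.
Step 4 — H = 0.9634 + j0.1879.
Step 5 — Magnitude: |H| = 0.9815 (-0.2 dB); phase: φ = 11.0°.

|H| = 0.9815 (-0.2 dB), φ = 11.0°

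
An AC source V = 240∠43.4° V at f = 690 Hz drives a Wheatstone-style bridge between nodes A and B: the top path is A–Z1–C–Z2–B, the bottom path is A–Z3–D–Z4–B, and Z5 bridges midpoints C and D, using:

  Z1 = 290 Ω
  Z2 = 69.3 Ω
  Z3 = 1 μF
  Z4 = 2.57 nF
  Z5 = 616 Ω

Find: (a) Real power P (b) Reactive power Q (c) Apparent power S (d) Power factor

Step 1 — Angular frequency: ω = 2π·f = 2π·690 = 4335 rad/s.
Step 2 — Component impedances:
  Z1: Z = R = 290 Ω
  Z2: Z = R = 69.3 Ω
  Z3: Z = 1/(jωC) = -j/(ω·C) = 0 - j230.7 Ω
  Z4: Z = 1/(jωC) = -j/(ω·C) = 0 - j8.975e+04 Ω
  Z5: Z = R = 616 Ω
Step 3 — Bridge requires nodal analysis (the Z5 bridge couples midpoints C and D, so the two paths cannot be reduced to a simple series/parallel combination). Setting node B to ground and injecting 1 A at node A, the 3-node admittance system at A, C, D solves to V_A = Z_AB = 272.4 - j22.89 Ω = 273.3∠-4.8° Ω.
Step 4 — Source phasor: V = 240∠43.4° V = 174.4 + j164.9 V.
Step 5 — Current: I = V / Z = 0.5852 + j0.6546 A = 0.878∠48.2° A.
Step 6 — Complex power: S = V·I* = 210 - j17.65 VA.
Step 7 — Real power: P = Re(S) = 210 W.
Step 8 — Reactive power: Q = Im(S) = -17.65 VAR.
Step 9 — Apparent power: |S| = 210.7 VA.
Step 10 — Power factor: PF = P/|S| = 0.9965 (leading).

(a) P = 210 W  (b) Q = -17.65 VAR  (c) S = 210.7 VA  (d) PF = 0.9965 (leading)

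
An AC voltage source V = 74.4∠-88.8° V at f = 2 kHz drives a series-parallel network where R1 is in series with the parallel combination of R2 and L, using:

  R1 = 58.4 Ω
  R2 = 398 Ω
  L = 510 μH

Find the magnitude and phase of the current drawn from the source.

Step 1 — Angular frequency: ω = 2π·f = 2π·2000 = 1.257e+04 rad/s.
Step 2 — Component impedances:
  R1: Z = R = 58.4 Ω
  R2: Z = R = 398 Ω
  L: Z = jωL = j·1.257e+04·0.00051 = 0 + j6.409 Ω
Step 3 — Parallel branch: R2 || L = 1/(1/R2 + 1/L) = 0.1032 + j6.407 Ω.
Step 4 — Series with R1: Z_total = R1 + (R2 || L) = 58.5 + j6.407 Ω = 58.85∠6.3° Ω.
Step 5 — Source phasor: V = 74.4∠-88.8° V = 1.558 - j74.38 V.
Step 6 — Ohm's law: I = V / Z_total = (1.558 - j74.38) / (58.5 + j6.407) = -0.1113 - j1.259 A.
Step 7 — Convert to polar: |I| = 1.264 A, ∠I = -95.1°.

I = 1.264∠-95.1° A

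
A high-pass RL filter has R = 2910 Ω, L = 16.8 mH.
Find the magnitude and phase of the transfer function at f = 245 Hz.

Step 1 — Angular frequency: ω = 2π·245 = 1539 rad/s.
Step 2 — Transfer function: H(jω) = jωL/(R + jωL).
Step 3 — Numerator jωL = j·25.86; denominator R + jωL = 2910 + j25.86.
Step 4 — H = 7.898e-05 + j0.008886.
Step 5 — Magnitude: |H| = 0.008887 (-41.0 dB); phase: φ = 89.5°.

|H| = 0.008887 (-41.0 dB), φ = 89.5°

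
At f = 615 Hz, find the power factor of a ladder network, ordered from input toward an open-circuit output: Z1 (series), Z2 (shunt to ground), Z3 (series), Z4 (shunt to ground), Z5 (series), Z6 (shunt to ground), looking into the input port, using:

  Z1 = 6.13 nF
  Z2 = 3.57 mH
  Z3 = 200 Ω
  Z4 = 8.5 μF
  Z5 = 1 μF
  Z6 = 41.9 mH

Step 1 — Angular frequency: ω = 2π·f = 2π·615 = 3864 rad/s.
Step 2 — Component impedances:
  Z1: Z = 1/(jωC) = -j/(ω·C) = 0 - j4.222e+04 Ω
  Z2: Z = jωL = j·3864·0.00357 = 0 + j13.8 Ω
  Z3: Z = R = 200 Ω
  Z4: Z = 1/(jωC) = -j/(ω·C) = 0 - j30.45 Ω
  Z5: Z = 1/(jωC) = -j/(ω·C) = 0 - j258.8 Ω
  Z6: Z = jωL = j·3864·0.0419 = 0 + j161.9 Ω
Step 3 — Ladder network (open output): work backward from the far end, alternating series and parallel combinations. Z_in = 0.9494 - j4.22e+04 Ω = 4.22e+04∠-90.0° Ω.
Step 4 — Power factor: PF = cos(φ) = Re(Z)/|Z| = 0.9494/4.22e+04 = 2.25e-05.
Step 5 — Type: Im(Z) = -4.22e+04 ⇒ leading (phase φ = -90.0°).

PF = 2.25e-05 (leading, φ = -90.0°)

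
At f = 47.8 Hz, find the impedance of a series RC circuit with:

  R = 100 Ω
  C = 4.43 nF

Step 1 — Angular frequency: ω = 2π·f = 2π·47.8 = 300.3 rad/s.
Step 2 — Component impedances:
  R: Z = R = 100 Ω
  C: Z = 1/(jωC) = -j/(ω·C) = 0 - j7.516e+05 Ω
Step 3 — Series combination: Z_total = R + C = 100 - j7.516e+05 Ω = 7.516e+05∠-90.0° Ω.

Z = 100 - j7.516e+05 Ω = 7.516e+05∠-90.0° Ω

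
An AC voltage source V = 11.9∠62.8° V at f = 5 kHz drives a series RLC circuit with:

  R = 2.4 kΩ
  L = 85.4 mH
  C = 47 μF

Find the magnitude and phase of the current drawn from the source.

Step 1 — Angular frequency: ω = 2π·f = 2π·5000 = 3.142e+04 rad/s.
Step 2 — Component impedances:
  R: Z = R = 2400 Ω
  L: Z = jωL = j·3.142e+04·0.0854 = 0 + j2683 Ω
  C: Z = 1/(jωC) = -j/(ω·C) = 0 - j0.6773 Ω
Step 3 — Series combination: Z_total = R + L + C = 2400 + j2682 Ω = 3599∠48.2° Ω.
Step 4 — Source phasor: V = 11.9∠62.8° V = 5.439 + j10.58 V.
Step 5 — Ohm's law: I = V / Z_total = (5.439 + j10.58) / (2400 + j2682) = 0.003199 + j0.0008346 A.
Step 6 — Convert to polar: |I| = 0.003306 A, ∠I = 14.6°.

I = 0.003306∠14.6° A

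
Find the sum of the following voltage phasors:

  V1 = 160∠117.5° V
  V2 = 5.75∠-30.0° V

Step 1 — Convert each phasor to rectangular form:
  V1 = 160·(cos(117.5°) + j·sin(117.5°)) = -73.88 + j141.9 V
  V2 = 5.75·(cos(-30.0°) + j·sin(-30.0°)) = 4.98 - j2.875 V
Step 2 — Sum components: V_total = -68.9 + j139 V.
Step 3 — Convert to polar: |V_total| = 155.2 V, ∠V_total = 116.4°.

V_total = 155.2∠116.4° V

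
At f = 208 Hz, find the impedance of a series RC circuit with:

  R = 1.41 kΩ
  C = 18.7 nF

Step 1 — Angular frequency: ω = 2π·f = 2π·208 = 1307 rad/s.
Step 2 — Component impedances:
  R: Z = R = 1410 Ω
  C: Z = 1/(jωC) = -j/(ω·C) = 0 - j4.092e+04 Ω
Step 3 — Series combination: Z_total = R + C = 1410 - j4.092e+04 Ω = 4.094e+04∠-88.0° Ω.

Z = 1410 - j4.092e+04 Ω = 4.094e+04∠-88.0° Ω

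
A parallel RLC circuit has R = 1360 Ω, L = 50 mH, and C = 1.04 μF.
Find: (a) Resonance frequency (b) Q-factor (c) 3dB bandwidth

Step 1 — Resonance: ω₀ = 1/√(LC) = 1/√(0.05·1.04e-06) = 4385 rad/s.
Step 2 — f₀ = ω₀/(2π) = 697.9 Hz.
Step 3 — Parallel Q: Q = R/(ω₀L) = 1360/(4385·0.05) = 6.203.
Step 4 — Bandwidth: Δω = ω₀/Q = 707 rad/s; BW = Δω/(2π) = 112.5 Hz.

(a) f₀ = 697.9 Hz  (b) Q = 6.203  (c) BW = 112.5 Hz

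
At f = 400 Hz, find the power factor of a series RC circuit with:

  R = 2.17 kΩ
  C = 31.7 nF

Step 1 — Angular frequency: ω = 2π·f = 2π·400 = 2513 rad/s.
Step 2 — Component impedances:
  R: Z = R = 2170 Ω
  C: Z = 1/(jωC) = -j/(ω·C) = 0 - j1.255e+04 Ω
Step 3 — Series combination: Z_total = R + C = 2170 - j1.255e+04 Ω = 1.274e+04∠-80.2° Ω.
Step 4 — Power factor: PF = cos(φ) = Re(Z)/|Z| = 2170/12738 = 0.1704.
Step 5 — Type: Im(Z) = -1.255e+04 ⇒ leading (phase φ = -80.2°).

PF = 0.1704 (leading, φ = -80.2°)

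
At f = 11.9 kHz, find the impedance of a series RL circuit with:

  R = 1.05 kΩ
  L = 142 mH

Step 1 — Angular frequency: ω = 2π·f = 2π·1.19e+04 = 7.477e+04 rad/s.
Step 2 — Component impedances:
  R: Z = R = 1050 Ω
  L: Z = jωL = j·7.477e+04·0.142 = 0 + j1.062e+04 Ω
Step 3 — Series combination: Z_total = R + L = 1050 + j1.062e+04 Ω = 1.067e+04∠84.4° Ω.

Z = 1050 + j1.062e+04 Ω = 1.067e+04∠84.4° Ω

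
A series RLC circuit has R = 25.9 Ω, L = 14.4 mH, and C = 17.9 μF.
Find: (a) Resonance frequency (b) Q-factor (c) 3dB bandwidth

Step 1 — Resonance: ω₀ = 1/√(LC) = 1/√(0.0144·1.79e-05) = 1970 rad/s.
Step 2 — f₀ = ω₀/(2π) = 313.5 Hz.
Step 3 — Series Q: Q = ω₀L/R = 1970·0.0144/25.9 = 1.095.
Step 4 — Bandwidth: Δω = ω₀/Q = 1799 rad/s; BW = Δω/(2π) = 286.3 Hz.

(a) f₀ = 313.5 Hz  (b) Q = 1.095  (c) BW = 286.3 Hz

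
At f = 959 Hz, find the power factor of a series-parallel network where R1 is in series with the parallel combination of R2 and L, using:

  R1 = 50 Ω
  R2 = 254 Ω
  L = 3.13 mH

Step 1 — Angular frequency: ω = 2π·f = 2π·959 = 6026 rad/s.
Step 2 — Component impedances:
  R1: Z = R = 50 Ω
  R2: Z = R = 254 Ω
  L: Z = jωL = j·6026·0.00313 = 0 + j18.86 Ω
Step 3 — Parallel branch: R2 || L = 1/(1/R2 + 1/L) = 1.393 + j18.76 Ω.
Step 4 — Series with R1: Z_total = R1 + (R2 || L) = 51.39 + j18.76 Ω = 54.71∠20.1° Ω.
Step 5 — Power factor: PF = cos(φ) = Re(Z)/|Z| = 51.393/54.709 = 0.9394.
Step 6 — Type: Im(Z) = 18.76 ⇒ lagging (phase φ = 20.1°).

PF = 0.9394 (lagging, φ = 20.1°)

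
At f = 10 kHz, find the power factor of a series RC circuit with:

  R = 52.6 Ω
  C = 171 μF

Step 1 — Angular frequency: ω = 2π·f = 2π·1e+04 = 6.283e+04 rad/s.
Step 2 — Component impedances:
  R: Z = R = 52.6 Ω
  C: Z = 1/(jωC) = -j/(ω·C) = 0 - j0.09307 Ω
Step 3 — Series combination: Z_total = R + C = 52.6 - j0.09307 Ω = 52.6∠-0.1° Ω.
Step 4 — Power factor: PF = cos(φ) = Re(Z)/|Z| = 52.6/52.6 = 1.
Step 5 — Type: Im(Z) = -0.09307 ⇒ leading (phase φ = -0.1°).

PF = 1 (leading, φ = -0.1°)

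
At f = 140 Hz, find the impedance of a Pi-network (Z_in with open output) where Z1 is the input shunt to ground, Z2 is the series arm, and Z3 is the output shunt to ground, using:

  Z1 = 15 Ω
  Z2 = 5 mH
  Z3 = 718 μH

Step 1 — Angular frequency: ω = 2π·f = 2π·140 = 879.6 rad/s.
Step 2 — Component impedances:
  Z1: Z = R = 15 Ω
  Z2: Z = jωL = j·879.6·0.005 = 0 + j4.398 Ω
  Z3: Z = jωL = j·879.6·0.000718 = 0 + j0.6316 Ω
Step 3 — With open output, the series arm Z2 and the output shunt Z3 appear in series to ground: Z2 + Z3 = 0 + j5.03 Ω.
Step 4 — Parallel with input shunt Z1: Z_in = Z1 || (Z2 + Z3) = 1.516 + j4.521 Ω = 4.769∠71.5° Ω.

Z = 1.516 + j4.521 Ω = 4.769∠71.5° Ω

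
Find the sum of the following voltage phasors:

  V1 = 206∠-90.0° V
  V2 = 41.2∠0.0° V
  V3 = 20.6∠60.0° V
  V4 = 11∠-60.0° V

Step 1 — Convert each phasor to rectangular form:
  V1 = 206·(cos(-90.0°) + j·sin(-90.0°)) = 0 - j206 V
  V2 = 41.2·(cos(0.0°) + j·sin(0.0°)) = 41.2 V
  V3 = 20.6·(cos(60.0°) + j·sin(60.0°)) = 10.3 + j17.84 V
  V4 = 11·(cos(-60.0°) + j·sin(-60.0°)) = 5.5 - j9.526 V
Step 2 — Sum components: V_total = 57 - j197.7 V.
Step 3 — Convert to polar: |V_total| = 205.7 V, ∠V_total = -73.9°.

V_total = 205.7∠-73.9° V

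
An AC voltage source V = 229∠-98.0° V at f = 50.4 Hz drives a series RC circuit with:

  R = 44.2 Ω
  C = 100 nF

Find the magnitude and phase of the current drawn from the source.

Step 1 — Angular frequency: ω = 2π·f = 2π·50.4 = 316.7 rad/s.
Step 2 — Component impedances:
  R: Z = R = 44.2 Ω
  C: Z = 1/(jωC) = -j/(ω·C) = 0 - j3.158e+04 Ω
Step 3 — Series combination: Z_total = R + C = 44.2 - j3.158e+04 Ω = 3.158e+04∠-89.9° Ω.
Step 4 — Source phasor: V = 229∠-98.0° V = -31.87 - j226.8 V.
Step 5 — Ohm's law: I = V / Z_total = (-31.87 - j226.8) / (44.2 - j3.158e+04) = 0.00718 - j0.001019 A.
Step 6 — Convert to polar: |I| = 0.007252 A, ∠I = -8.1°.

I = 0.007252∠-8.1° A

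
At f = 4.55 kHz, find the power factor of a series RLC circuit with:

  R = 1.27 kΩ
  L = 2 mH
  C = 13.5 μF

Step 1 — Angular frequency: ω = 2π·f = 2π·4550 = 2.859e+04 rad/s.
Step 2 — Component impedances:
  R: Z = R = 1270 Ω
  L: Z = jωL = j·2.859e+04·0.002 = 0 + j57.18 Ω
  C: Z = 1/(jωC) = -j/(ω·C) = 0 - j2.591 Ω
Step 3 — Series combination: Z_total = R + L + C = 1270 + j54.59 Ω = 1271∠2.5° Ω.
Step 4 — Power factor: PF = cos(φ) = Re(Z)/|Z| = 1270/1271.2 = 0.9991.
Step 5 — Type: Im(Z) = 54.59 ⇒ lagging (phase φ = 2.5°).

PF = 0.9991 (lagging, φ = 2.5°)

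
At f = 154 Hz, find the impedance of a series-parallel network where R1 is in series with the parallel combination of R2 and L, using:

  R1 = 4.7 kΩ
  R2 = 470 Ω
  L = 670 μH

Step 1 — Angular frequency: ω = 2π·f = 2π·154 = 967.6 rad/s.
Step 2 — Component impedances:
  R1: Z = R = 4700 Ω
  R2: Z = R = 470 Ω
  L: Z = jωL = j·967.6·0.00067 = 0 + j0.6483 Ω
Step 3 — Parallel branch: R2 || L = 1/(1/R2 + 1/L) = 0.0008942 + j0.6483 Ω.
Step 4 — Series with R1: Z_total = R1 + (R2 || L) = 4700 + j0.6483 Ω = 4700∠0.0° Ω.

Z = 4700 + j0.6483 Ω = 4700∠0.0° Ω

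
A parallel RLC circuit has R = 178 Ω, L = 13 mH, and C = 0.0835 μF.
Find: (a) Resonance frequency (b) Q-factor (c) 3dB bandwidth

Step 1 — Resonance: ω₀ = 1/√(LC) = 1/√(0.013·8.35e-08) = 3.035e+04 rad/s.
Step 2 — f₀ = ω₀/(2π) = 4831 Hz.
Step 3 — Parallel Q: Q = R/(ω₀L) = 178/(3.035e+04·0.013) = 0.4511.
Step 4 — Bandwidth: Δω = ω₀/Q = 6.728e+04 rad/s; BW = Δω/(2π) = 1.071e+04 Hz.

(a) f₀ = 4831 Hz  (b) Q = 0.4511  (c) BW = 1.071e+04 Hz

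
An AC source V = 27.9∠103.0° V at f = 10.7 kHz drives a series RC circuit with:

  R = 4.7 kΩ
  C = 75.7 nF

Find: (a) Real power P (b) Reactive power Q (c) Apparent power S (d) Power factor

Step 1 — Angular frequency: ω = 2π·f = 2π·1.07e+04 = 6.723e+04 rad/s.
Step 2 — Component impedances:
  R: Z = R = 4700 Ω
  C: Z = 1/(jωC) = -j/(ω·C) = 0 - j196.5 Ω
Step 3 — Series combination: Z_total = R + C = 4700 - j196.5 Ω = 4704∠-2.4° Ω.
Step 4 — Source phasor: V = 27.9∠103.0° V = -6.276 + j27.18 V.
Step 5 — Current: I = V / Z = -0.001574 + j0.005718 A = 0.005931∠105.4° A.
Step 6 — Complex power: S = V·I* = 0.1653 - j0.006912 VA.
Step 7 — Real power: P = Re(S) = 0.1653 W.
Step 8 — Reactive power: Q = Im(S) = -0.006912 VAR.
Step 9 — Apparent power: |S| = 0.1655 VA.
Step 10 — Power factor: PF = P/|S| = 0.9991 (leading).

(a) P = 0.1653 W  (b) Q = -0.006912 VAR  (c) S = 0.1655 VA  (d) PF = 0.9991 (leading)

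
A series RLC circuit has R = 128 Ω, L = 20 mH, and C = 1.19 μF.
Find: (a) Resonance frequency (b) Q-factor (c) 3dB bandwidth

Step 1 — Resonance: ω₀ = 1/√(LC) = 1/√(0.02·1.19e-06) = 6482 rad/s.
Step 2 — f₀ = ω₀/(2π) = 1032 Hz.
Step 3 — Series Q: Q = ω₀L/R = 6482·0.02/128 = 1.013.
Step 4 — Bandwidth: Δω = ω₀/Q = 6400 rad/s; BW = Δω/(2π) = 1019 Hz.

(a) f₀ = 1032 Hz  (b) Q = 1.013  (c) BW = 1019 Hz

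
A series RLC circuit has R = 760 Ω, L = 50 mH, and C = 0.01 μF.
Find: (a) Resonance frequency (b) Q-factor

Step 1 — Resonance condition Im(Z)=0 gives ω₀ = 1/√(LC).
Step 2 — ω₀ = 1/√(0.05·1e-08) = 4.472e+04 rad/s.
Step 3 — f₀ = ω₀/(2π) = 7118 Hz.
Step 4 — Series Q: Q = ω₀L/R = 4.472e+04·0.05/760 = 2.942.

(a) f₀ = 7118 Hz  (b) Q = 2.942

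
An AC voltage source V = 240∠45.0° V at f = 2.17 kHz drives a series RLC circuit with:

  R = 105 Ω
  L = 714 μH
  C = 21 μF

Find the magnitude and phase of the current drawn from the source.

Step 1 — Angular frequency: ω = 2π·f = 2π·2170 = 1.363e+04 rad/s.
Step 2 — Component impedances:
  R: Z = R = 105 Ω
  L: Z = jωL = j·1.363e+04·0.000714 = 0 + j9.735 Ω
  C: Z = 1/(jωC) = -j/(ω·C) = 0 - j3.493 Ω
Step 3 — Series combination: Z_total = R + L + C = 105 + j6.243 Ω = 105.2∠3.4° Ω.
Step 4 — Source phasor: V = 240∠45.0° V = 169.7 + j169.7 V.
Step 5 — Ohm's law: I = V / Z_total = (169.7 + j169.7) / (105 + j6.243) = 1.706 + j1.515 A.
Step 6 — Convert to polar: |I| = 2.282 A, ∠I = 41.6°.

I = 2.282∠41.6° A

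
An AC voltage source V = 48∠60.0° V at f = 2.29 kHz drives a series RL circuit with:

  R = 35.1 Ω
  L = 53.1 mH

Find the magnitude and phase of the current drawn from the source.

Step 1 — Angular frequency: ω = 2π·f = 2π·2290 = 1.439e+04 rad/s.
Step 2 — Component impedances:
  R: Z = R = 35.1 Ω
  L: Z = jωL = j·1.439e+04·0.0531 = 0 + j764 Ω
Step 3 — Series combination: Z_total = R + L = 35.1 + j764 Ω = 764.8∠87.4° Ω.
Step 4 — Source phasor: V = 48∠60.0° V = 24 + j41.57 V.
Step 5 — Ohm's law: I = V / Z_total = (24 + j41.57) / (35.1 + j764) = 0.05573 - j0.02885 A.
Step 6 — Convert to polar: |I| = 0.06276 A, ∠I = -27.4°.

I = 0.06276∠-27.4° A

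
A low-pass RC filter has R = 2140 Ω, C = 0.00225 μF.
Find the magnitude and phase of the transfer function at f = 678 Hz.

Step 1 — Angular frequency: ω = 2π·678 = 4260 rad/s.
Step 2 — Transfer function: H(jω) = 1/(1 + jωRC).
Step 3 — Denominator: 1 + jωRC = 1 + j·4260·2140·2.25e-09 = 1 + j0.02051.
Step 4 — H = 0.9996 - j0.0205.
Step 5 — Magnitude: |H| = 0.9998 (-0.0 dB); phase: φ = -1.2°.

|H| = 0.9998 (-0.0 dB), φ = -1.2°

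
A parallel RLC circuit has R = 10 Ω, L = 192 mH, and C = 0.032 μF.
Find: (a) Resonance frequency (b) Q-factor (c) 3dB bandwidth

Step 1 — Resonance: ω₀ = 1/√(LC) = 1/√(0.192·3.2e-08) = 1.276e+04 rad/s.
Step 2 — f₀ = ω₀/(2π) = 2030 Hz.
Step 3 — Parallel Q: Q = R/(ω₀L) = 10/(1.276e+04·0.192) = 0.004082.
Step 4 — Bandwidth: Δω = ω₀/Q = 3.125e+06 rad/s; BW = Δω/(2π) = 4.974e+05 Hz.

(a) f₀ = 2030 Hz  (b) Q = 0.004082  (c) BW = 4.974e+05 Hz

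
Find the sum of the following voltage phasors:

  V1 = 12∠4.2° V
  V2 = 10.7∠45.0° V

Step 1 — Convert each phasor to rectangular form:
  V1 = 12·(cos(4.2°) + j·sin(4.2°)) = 11.97 + j0.8789 V
  V2 = 10.7·(cos(45.0°) + j·sin(45.0°)) = 7.566 + j7.566 V
Step 2 — Sum components: V_total = 19.53 + j8.445 V.
Step 3 — Convert to polar: |V_total| = 21.28 V, ∠V_total = 23.4°.

V_total = 21.28∠23.4° V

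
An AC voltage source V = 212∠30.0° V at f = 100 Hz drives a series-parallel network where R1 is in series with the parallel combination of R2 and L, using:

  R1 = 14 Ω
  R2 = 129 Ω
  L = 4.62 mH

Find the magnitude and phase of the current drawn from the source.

Step 1 — Angular frequency: ω = 2π·f = 2π·100 = 628.3 rad/s.
Step 2 — Component impedances:
  R1: Z = R = 14 Ω
  R2: Z = R = 129 Ω
  L: Z = jωL = j·628.3·0.00462 = 0 + j2.903 Ω
Step 3 — Parallel branch: R2 || L = 1/(1/R2 + 1/L) = 0.06529 + j2.901 Ω.
Step 4 — Series with R1: Z_total = R1 + (R2 || L) = 14.07 + j2.901 Ω = 14.36∠11.7° Ω.
Step 5 — Source phasor: V = 212∠30.0° V = 183.6 + j106 V.
Step 6 — Ohm's law: I = V / Z_total = (183.6 + j106) / (14.07 + j2.901) = 14.01 + j4.646 A.
Step 7 — Convert to polar: |I| = 14.76 A, ∠I = 18.3°.

I = 14.76∠18.3° A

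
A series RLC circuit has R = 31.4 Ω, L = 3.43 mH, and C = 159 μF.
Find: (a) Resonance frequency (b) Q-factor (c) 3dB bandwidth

Step 1 — Resonance condition Im(Z)=0 gives ω₀ = 1/√(LC).
Step 2 — ω₀ = 1/√(0.00343·0.000159) = 1354 rad/s.
Step 3 — f₀ = ω₀/(2π) = 215.5 Hz.
Step 4 — Series Q: Q = ω₀L/R = 1354·0.00343/31.4 = 0.1479.
Step 5 — 3dB bandwidth: Δω = ω₀/Q = 9155 rad/s; BW = Δω/(2π) = 1457 Hz.

(a) f₀ = 215.5 Hz  (b) Q = 0.1479  (c) BW = 1457 Hz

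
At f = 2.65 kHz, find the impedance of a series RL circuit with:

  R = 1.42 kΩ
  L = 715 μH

Step 1 — Angular frequency: ω = 2π·f = 2π·2650 = 1.665e+04 rad/s.
Step 2 — Component impedances:
  R: Z = R = 1420 Ω
  L: Z = jωL = j·1.665e+04·0.000715 = 0 + j11.91 Ω
Step 3 — Series combination: Z_total = R + L = 1420 + j11.91 Ω = 1420∠0.5° Ω.

Z = 1420 + j11.91 Ω = 1420∠0.5° Ω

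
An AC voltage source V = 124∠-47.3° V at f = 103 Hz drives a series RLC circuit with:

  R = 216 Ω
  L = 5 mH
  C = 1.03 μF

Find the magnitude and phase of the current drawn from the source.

Step 1 — Angular frequency: ω = 2π·f = 2π·103 = 647.2 rad/s.
Step 2 — Component impedances:
  R: Z = R = 216 Ω
  L: Z = jωL = j·647.2·0.005 = 0 + j3.236 Ω
  C: Z = 1/(jωC) = -j/(ω·C) = 0 - j1500 Ω
Step 3 — Series combination: Z_total = R + L + C = 216 - j1497 Ω = 1512∠-81.8° Ω.
Step 4 — Source phasor: V = 124∠-47.3° V = 84.09 - j91.13 V.
Step 5 — Ohm's law: I = V / Z_total = (84.09 - j91.13) / (216 - j1497) = 0.06758 + j0.04642 A.
Step 6 — Convert to polar: |I| = 0.08199 A, ∠I = 34.5°.

I = 0.08199∠34.5° A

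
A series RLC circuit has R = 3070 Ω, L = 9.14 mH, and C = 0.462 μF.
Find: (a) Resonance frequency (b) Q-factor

Step 1 — Resonance condition Im(Z)=0 gives ω₀ = 1/√(LC).
Step 2 — ω₀ = 1/√(0.00914·4.62e-07) = 1.539e+04 rad/s.
Step 3 — f₀ = ω₀/(2π) = 2449 Hz.
Step 4 — Series Q: Q = ω₀L/R = 1.539e+04·0.00914/3070 = 0.04582.

(a) f₀ = 2449 Hz  (b) Q = 0.04582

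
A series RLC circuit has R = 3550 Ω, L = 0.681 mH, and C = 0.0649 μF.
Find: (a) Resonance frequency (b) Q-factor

Step 1 — Resonance condition Im(Z)=0 gives ω₀ = 1/√(LC).
Step 2 — ω₀ = 1/√(0.000681·6.49e-08) = 1.504e+05 rad/s.
Step 3 — f₀ = ω₀/(2π) = 2.394e+04 Hz.
Step 4 — Series Q: Q = ω₀L/R = 1.504e+05·0.000681/3550 = 0.02886.

(a) f₀ = 2.394e+04 Hz  (b) Q = 0.02886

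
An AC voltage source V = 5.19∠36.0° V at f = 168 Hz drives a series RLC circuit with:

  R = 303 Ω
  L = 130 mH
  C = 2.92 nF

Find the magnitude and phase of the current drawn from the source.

Step 1 — Angular frequency: ω = 2π·f = 2π·168 = 1056 rad/s.
Step 2 — Component impedances:
  R: Z = R = 303 Ω
  L: Z = jωL = j·1056·0.13 = 0 + j137.2 Ω
  C: Z = 1/(jωC) = -j/(ω·C) = 0 - j3.244e+05 Ω
Step 3 — Series combination: Z_total = R + L + C = 303 - j3.243e+05 Ω = 3.243e+05∠-89.9° Ω.
Step 4 — Source phasor: V = 5.19∠36.0° V = 4.199 + j3.051 V.
Step 5 — Ohm's law: I = V / Z_total = (4.199 + j3.051) / (303 - j3.243e+05) = -9.395e-06 + j1.296e-05 A.
Step 6 — Convert to polar: |I| = 1.6e-05 A, ∠I = 125.9°.

I = 1.6e-05∠125.9° A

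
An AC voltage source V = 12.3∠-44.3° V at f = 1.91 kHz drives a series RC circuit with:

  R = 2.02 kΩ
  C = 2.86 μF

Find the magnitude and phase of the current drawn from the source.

Step 1 — Angular frequency: ω = 2π·f = 2π·1910 = 1.2e+04 rad/s.
Step 2 — Component impedances:
  R: Z = R = 2020 Ω
  C: Z = 1/(jωC) = -j/(ω·C) = 0 - j29.14 Ω
Step 3 — Series combination: Z_total = R + C = 2020 - j29.14 Ω = 2020∠-0.8° Ω.
Step 4 — Source phasor: V = 12.3∠-44.3° V = 8.803 - j8.591 V.
Step 5 — Ohm's law: I = V / Z_total = (8.803 - j8.591) / (2020 - j29.14) = 0.004418 - j0.004189 A.
Step 6 — Convert to polar: |I| = 0.006088 A, ∠I = -43.5°.

I = 0.006088∠-43.5° A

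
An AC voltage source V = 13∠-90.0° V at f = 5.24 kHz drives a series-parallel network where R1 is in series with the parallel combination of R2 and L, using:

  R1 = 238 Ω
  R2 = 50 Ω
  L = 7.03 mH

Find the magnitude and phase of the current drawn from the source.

Step 1 — Angular frequency: ω = 2π·f = 2π·5240 = 3.292e+04 rad/s.
Step 2 — Component impedances:
  R1: Z = R = 238 Ω
  R2: Z = R = 50 Ω
  L: Z = jωL = j·3.292e+04·0.00703 = 0 + j231.5 Ω
Step 3 — Parallel branch: R2 || L = 1/(1/R2 + 1/L) = 47.77 + j10.32 Ω.
Step 4 — Series with R1: Z_total = R1 + (R2 || L) = 285.8 + j10.32 Ω = 286∠2.1° Ω.
Step 5 — Source phasor: V = 13∠-90.0° V = 0 - j13 V.
Step 6 — Ohm's law: I = V / Z_total = (0 - j13) / (285.8 + j10.32) = -0.001641 - j0.04543 A.
Step 7 — Convert to polar: |I| = 0.04546 A, ∠I = -92.1°.

I = 0.04546∠-92.1° A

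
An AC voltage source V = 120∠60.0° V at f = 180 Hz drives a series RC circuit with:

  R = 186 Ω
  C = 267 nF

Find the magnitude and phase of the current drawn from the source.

Step 1 — Angular frequency: ω = 2π·f = 2π·180 = 1131 rad/s.
Step 2 — Component impedances:
  R: Z = R = 186 Ω
  C: Z = 1/(jωC) = -j/(ω·C) = 0 - j3312 Ω
Step 3 — Series combination: Z_total = R + C = 186 - j3312 Ω = 3317∠-86.8° Ω.
Step 4 — Source phasor: V = 120∠60.0° V = 60 + j103.9 V.
Step 5 — Ohm's law: I = V / Z_total = (60 + j103.9) / (186 - j3312) = -0.03027 + j0.01982 A.
Step 6 — Convert to polar: |I| = 0.03618 A, ∠I = 146.8°.

I = 0.03618∠146.8° A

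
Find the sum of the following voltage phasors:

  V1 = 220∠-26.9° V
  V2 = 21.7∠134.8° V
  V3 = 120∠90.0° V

Step 1 — Convert each phasor to rectangular form:
  V1 = 220·(cos(-26.9°) + j·sin(-26.9°)) = 196.2 - j99.54 V
  V2 = 21.7·(cos(134.8°) + j·sin(134.8°)) = -15.29 + j15.4 V
  V3 = 120·(cos(90.0°) + j·sin(90.0°)) = 0 + j120 V
Step 2 — Sum components: V_total = 180.9 + j35.86 V.
Step 3 — Convert to polar: |V_total| = 184.4 V, ∠V_total = 11.2°.

V_total = 184.4∠11.2° V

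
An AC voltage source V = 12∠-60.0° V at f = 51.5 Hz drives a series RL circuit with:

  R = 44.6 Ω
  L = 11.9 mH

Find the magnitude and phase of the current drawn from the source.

Step 1 — Angular frequency: ω = 2π·f = 2π·51.5 = 323.6 rad/s.
Step 2 — Component impedances:
  R: Z = R = 44.6 Ω
  L: Z = jωL = j·323.6·0.0119 = 0 + j3.851 Ω
Step 3 — Series combination: Z_total = R + L = 44.6 + j3.851 Ω = 44.77∠4.9° Ω.
Step 4 — Source phasor: V = 12∠-60.0° V = 6 - j10.39 V.
Step 5 — Ohm's law: I = V / Z_total = (6 - j10.39) / (44.6 + j3.851) = 0.1136 - j0.2428 A.
Step 6 — Convert to polar: |I| = 0.2681 A, ∠I = -64.9°.

I = 0.2681∠-64.9° A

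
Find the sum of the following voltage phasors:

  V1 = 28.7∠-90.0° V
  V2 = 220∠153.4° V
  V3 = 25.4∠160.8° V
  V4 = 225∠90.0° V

Step 1 — Convert each phasor to rectangular form:
  V1 = 28.7·(cos(-90.0°) + j·sin(-90.0°)) = 0 - j28.7 V
  V2 = 220·(cos(153.4°) + j·sin(153.4°)) = -196.7 + j98.51 V
  V3 = 25.4·(cos(160.8°) + j·sin(160.8°)) = -23.99 + j8.353 V
  V4 = 225·(cos(90.0°) + j·sin(90.0°)) = 0 + j225 V
Step 2 — Sum components: V_total = -220.7 + j303.2 V.
Step 3 — Convert to polar: |V_total| = 375 V, ∠V_total = 126.1°.

V_total = 375∠126.1° V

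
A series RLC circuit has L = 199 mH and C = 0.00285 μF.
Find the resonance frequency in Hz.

Step 1 — Resonance condition Im(Z)=0 gives ω₀ = 1/√(LC).
Step 2 — ω₀ = 1/√(0.199·2.85e-09) = 4.199e+04 rad/s.
Step 3 — f₀ = ω₀/(2π) = 6683 Hz.

f₀ = 6683 Hz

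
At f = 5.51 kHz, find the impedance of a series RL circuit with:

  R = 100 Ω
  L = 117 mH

Step 1 — Angular frequency: ω = 2π·f = 2π·5510 = 3.462e+04 rad/s.
Step 2 — Component impedances:
  R: Z = R = 100 Ω
  L: Z = jωL = j·3.462e+04·0.117 = 0 + j4051 Ω
Step 3 — Series combination: Z_total = R + L = 100 + j4051 Ω = 4052∠88.6° Ω.

Z = 100 + j4051 Ω = 4052∠88.6° Ω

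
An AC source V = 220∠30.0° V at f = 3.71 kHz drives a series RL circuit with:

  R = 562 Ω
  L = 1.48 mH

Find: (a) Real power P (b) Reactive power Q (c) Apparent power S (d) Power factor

Step 1 — Angular frequency: ω = 2π·f = 2π·3710 = 2.331e+04 rad/s.
Step 2 — Component impedances:
  R: Z = R = 562 Ω
  L: Z = jωL = j·2.331e+04·0.00148 = 0 + j34.5 Ω
Step 3 — Series combination: Z_total = R + L = 562 + j34.5 Ω = 563.1∠3.5° Ω.
Step 4 — Source phasor: V = 220∠30.0° V = 190.5 + j110 V.
Step 5 — Current: I = V / Z = 0.3497 + j0.1743 A = 0.3907∠26.5° A.
Step 6 — Complex power: S = V·I* = 85.8 + j5.267 VA.
Step 7 — Real power: P = Re(S) = 85.8 W.
Step 8 — Reactive power: Q = Im(S) = 5.267 VAR.
Step 9 — Apparent power: |S| = 85.96 VA.
Step 10 — Power factor: PF = P/|S| = 0.9981 (lagging).

(a) P = 85.8 W  (b) Q = 5.267 VAR  (c) S = 85.96 VA  (d) PF = 0.9981 (lagging)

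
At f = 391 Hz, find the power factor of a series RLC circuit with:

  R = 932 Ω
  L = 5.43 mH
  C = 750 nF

Step 1 — Angular frequency: ω = 2π·f = 2π·391 = 2457 rad/s.
Step 2 — Component impedances:
  R: Z = R = 932 Ω
  L: Z = jωL = j·2457·0.00543 = 0 + j13.34 Ω
  C: Z = 1/(jωC) = -j/(ω·C) = 0 - j542.7 Ω
Step 3 — Series combination: Z_total = R + L + C = 932 - j529.4 Ω = 1072∠-29.6° Ω.
Step 4 — Power factor: PF = cos(φ) = Re(Z)/|Z| = 932/1071.9 = 0.8695.
Step 5 — Type: Im(Z) = -529.4 ⇒ leading (phase φ = -29.6°).

PF = 0.8695 (leading, φ = -29.6°)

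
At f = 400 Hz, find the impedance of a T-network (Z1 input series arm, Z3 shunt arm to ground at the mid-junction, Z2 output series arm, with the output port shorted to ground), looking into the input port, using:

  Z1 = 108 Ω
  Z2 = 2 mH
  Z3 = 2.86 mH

Step 1 — Angular frequency: ω = 2π·f = 2π·400 = 2513 rad/s.
Step 2 — Component impedances:
  Z1: Z = R = 108 Ω
  Z2: Z = jωL = j·2513·0.002 = 0 + j5.027 Ω
  Z3: Z = jωL = j·2513·0.00286 = 0 + j7.188 Ω
Step 3 — With the output port shorted to ground, the output series arm Z2 runs from the junction to ground; the shunt arm Z3 also runs from the junction to ground. They appear in parallel: Z3 || Z2 = 0 + j2.958 Ω.
Step 4 — Series with input arm Z1: Z_in = Z1 + (Z3 || Z2) = 108 + j2.958 Ω = 108∠1.6° Ω.

Z = 108 + j2.958 Ω = 108∠1.6° Ω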